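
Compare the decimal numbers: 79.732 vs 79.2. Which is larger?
79.732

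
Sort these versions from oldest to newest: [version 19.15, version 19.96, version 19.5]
[version 19.5, version 19.15, version 19.96]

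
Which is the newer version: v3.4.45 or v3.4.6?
v3.4.45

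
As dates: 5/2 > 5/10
False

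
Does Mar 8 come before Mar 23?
Yes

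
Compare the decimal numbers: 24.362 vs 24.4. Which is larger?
24.4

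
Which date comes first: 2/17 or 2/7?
2/7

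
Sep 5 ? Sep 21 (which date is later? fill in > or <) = <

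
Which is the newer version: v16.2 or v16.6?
v16.6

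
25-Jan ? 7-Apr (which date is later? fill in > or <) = <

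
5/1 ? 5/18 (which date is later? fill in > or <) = <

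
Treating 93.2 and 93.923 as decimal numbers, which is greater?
93.923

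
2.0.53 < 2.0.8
False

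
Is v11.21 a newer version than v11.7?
Yes. Version numbers are compared segment by segment as integers, not as decimals: minor version 21 > 7, so v11.21 > v11.7 (even though the decimal 11.21 < 11.7).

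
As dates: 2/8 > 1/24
True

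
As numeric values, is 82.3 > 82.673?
False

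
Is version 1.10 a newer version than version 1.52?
No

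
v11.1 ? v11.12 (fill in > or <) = <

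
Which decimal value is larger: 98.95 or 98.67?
98.95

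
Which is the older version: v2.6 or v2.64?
v2.6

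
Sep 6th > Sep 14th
False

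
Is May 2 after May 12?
No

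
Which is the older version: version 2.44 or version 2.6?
version 2.6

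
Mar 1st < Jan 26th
False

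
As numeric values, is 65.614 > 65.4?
True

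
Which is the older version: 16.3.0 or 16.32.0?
16.3.0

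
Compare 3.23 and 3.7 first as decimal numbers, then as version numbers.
As decimals: 3.23 < 3.7. As versions: v3.23 > v3.7 (minor version 23 > 7).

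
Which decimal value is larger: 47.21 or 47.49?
47.49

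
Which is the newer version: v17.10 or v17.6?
v17.10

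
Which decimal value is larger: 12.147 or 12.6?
12.6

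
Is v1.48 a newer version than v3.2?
No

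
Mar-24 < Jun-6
True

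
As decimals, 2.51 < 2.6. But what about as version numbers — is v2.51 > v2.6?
True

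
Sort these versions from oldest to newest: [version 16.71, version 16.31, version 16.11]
[version 16.11, version 16.31, version 16.71]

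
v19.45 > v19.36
True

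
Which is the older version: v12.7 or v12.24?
v12.7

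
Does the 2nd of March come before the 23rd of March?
Yes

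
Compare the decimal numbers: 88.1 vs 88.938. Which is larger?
88.938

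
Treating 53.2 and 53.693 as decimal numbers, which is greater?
53.693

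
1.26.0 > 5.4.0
False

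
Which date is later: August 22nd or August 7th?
August 22nd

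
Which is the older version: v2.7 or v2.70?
v2.7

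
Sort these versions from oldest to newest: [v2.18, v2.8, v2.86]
[v2.8, v2.18, v2.86]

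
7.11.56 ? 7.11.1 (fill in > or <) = >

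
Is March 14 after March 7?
Yes. Day 14 comes after day 7 in March — this is a date comparison, not a decimal one (the decimal 3.14 would be smaller than 3.7).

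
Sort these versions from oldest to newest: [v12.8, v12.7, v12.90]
[v12.7, v12.8, v12.90]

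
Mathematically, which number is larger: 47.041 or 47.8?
47.8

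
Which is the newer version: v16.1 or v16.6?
v16.6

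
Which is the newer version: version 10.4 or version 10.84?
version 10.84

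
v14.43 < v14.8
False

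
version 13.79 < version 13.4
False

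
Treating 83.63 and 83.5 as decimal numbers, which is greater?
83.63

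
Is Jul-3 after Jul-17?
No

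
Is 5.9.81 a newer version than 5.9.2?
Yes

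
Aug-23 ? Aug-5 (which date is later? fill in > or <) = >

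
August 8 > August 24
False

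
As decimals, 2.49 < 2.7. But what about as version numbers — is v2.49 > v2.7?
True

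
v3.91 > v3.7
True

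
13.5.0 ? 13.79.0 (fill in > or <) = <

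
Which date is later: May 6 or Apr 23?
May 6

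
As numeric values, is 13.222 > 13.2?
True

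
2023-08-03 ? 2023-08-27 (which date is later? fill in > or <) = <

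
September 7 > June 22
True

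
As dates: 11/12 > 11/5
True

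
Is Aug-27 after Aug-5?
Yes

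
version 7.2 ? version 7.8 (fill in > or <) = <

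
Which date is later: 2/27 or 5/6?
5/6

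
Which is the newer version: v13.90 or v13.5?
v13.90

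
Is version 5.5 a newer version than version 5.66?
No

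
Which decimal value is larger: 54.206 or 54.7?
54.7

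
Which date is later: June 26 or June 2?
June 26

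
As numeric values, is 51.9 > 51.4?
True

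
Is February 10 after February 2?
Yes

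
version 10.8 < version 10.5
False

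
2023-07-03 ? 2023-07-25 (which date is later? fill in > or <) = <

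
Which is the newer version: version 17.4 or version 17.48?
version 17.48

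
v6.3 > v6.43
False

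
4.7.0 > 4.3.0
True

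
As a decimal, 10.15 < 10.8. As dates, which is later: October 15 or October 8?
October 15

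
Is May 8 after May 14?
No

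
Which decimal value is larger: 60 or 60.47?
60.47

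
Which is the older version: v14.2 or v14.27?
v14.2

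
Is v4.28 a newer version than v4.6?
Yes. Version numbers are compared segment by segment as integers, not as decimals: minor version 28 > 6, so v4.28 > v4.6 (even though the decimal 4.28 < 4.6).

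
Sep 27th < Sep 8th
False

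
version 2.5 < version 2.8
True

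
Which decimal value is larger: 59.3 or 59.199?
59.3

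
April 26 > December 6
False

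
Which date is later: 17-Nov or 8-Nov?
17-Nov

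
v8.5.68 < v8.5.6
False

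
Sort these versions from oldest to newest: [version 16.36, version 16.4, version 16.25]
[version 16.4, version 16.25, version 16.36]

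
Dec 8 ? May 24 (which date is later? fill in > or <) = >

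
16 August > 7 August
True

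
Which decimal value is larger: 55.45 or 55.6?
55.6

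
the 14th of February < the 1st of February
False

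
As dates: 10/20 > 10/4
True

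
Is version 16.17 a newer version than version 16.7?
Yes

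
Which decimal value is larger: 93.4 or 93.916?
93.916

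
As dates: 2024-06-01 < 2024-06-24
True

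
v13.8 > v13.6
True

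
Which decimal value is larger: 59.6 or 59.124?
59.6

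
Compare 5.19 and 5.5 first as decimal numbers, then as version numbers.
As decimals: 5.19 < 5.5. As versions: v5.19 > v5.5 (minor version 19 > 5).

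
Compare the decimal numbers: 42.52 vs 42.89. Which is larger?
42.89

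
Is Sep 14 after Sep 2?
Yes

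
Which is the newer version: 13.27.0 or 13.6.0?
13.27.0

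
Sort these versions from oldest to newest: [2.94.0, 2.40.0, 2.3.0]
[2.3.0, 2.40.0, 2.94.0]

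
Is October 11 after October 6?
Yes. Day 11 comes after day 6 in October — this is a date comparison, not a decimal one (the decimal 10.11 would be smaller than 10.6).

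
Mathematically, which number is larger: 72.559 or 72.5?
72.559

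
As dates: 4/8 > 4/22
False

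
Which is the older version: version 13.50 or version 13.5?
version 13.5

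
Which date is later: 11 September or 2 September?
11 September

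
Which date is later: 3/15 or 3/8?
3/15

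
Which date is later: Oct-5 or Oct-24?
Oct-24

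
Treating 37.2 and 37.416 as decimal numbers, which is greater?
37.416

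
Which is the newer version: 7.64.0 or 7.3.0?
7.64.0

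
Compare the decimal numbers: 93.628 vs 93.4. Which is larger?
93.628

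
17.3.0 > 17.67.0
False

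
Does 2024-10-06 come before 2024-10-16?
Yes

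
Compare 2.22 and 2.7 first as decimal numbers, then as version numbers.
As decimals: 2.22 < 2.7. As versions: v2.22 > v2.7 (minor version 22 > 7).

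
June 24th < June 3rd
False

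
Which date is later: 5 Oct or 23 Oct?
23 Oct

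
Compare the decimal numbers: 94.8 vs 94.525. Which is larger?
94.8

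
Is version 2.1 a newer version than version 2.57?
No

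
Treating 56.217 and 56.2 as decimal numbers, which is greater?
56.217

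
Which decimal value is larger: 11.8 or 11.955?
11.955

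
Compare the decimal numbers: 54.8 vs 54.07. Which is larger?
54.8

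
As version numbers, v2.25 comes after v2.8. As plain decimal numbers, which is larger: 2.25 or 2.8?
2.8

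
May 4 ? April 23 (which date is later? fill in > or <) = >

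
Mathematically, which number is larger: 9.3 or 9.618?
9.618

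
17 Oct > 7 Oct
True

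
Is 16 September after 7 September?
Yes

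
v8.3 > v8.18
False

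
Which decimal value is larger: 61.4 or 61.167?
61.4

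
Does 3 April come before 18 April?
Yes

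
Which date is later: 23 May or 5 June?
5 June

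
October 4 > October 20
False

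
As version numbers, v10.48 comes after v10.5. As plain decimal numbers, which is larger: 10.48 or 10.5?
10.5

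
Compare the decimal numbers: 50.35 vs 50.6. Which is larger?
50.6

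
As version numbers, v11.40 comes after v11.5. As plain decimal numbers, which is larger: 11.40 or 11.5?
11.5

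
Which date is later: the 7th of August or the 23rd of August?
the 23rd of August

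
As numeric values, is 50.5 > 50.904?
False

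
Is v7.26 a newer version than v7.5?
Yes. Version numbers are compared segment by segment as integers, not as decimals: minor version 26 > 5, so v7.26 > v7.5 (even though the decimal 7.26 < 7.5).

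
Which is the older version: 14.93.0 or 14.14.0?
14.14.0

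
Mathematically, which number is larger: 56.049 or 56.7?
56.7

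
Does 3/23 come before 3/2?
No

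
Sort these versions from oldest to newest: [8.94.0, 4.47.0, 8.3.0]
[4.47.0, 8.3.0, 8.94.0]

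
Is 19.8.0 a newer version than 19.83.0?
No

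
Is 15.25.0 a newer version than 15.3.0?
Yes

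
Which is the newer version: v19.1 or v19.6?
v19.6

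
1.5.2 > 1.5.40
False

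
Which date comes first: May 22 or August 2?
May 22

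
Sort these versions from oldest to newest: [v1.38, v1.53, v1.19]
[v1.19, v1.38, v1.53]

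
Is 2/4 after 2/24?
No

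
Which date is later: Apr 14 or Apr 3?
Apr 14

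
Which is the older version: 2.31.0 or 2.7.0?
2.7.0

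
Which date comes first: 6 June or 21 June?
6 June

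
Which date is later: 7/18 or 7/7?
7/18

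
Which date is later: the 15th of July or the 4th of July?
the 15th of July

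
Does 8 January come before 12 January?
Yes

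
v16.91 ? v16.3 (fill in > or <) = >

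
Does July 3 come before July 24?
Yes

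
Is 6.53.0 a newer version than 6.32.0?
Yes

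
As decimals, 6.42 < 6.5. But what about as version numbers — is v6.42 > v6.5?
True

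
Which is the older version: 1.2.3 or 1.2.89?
1.2.3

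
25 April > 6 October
False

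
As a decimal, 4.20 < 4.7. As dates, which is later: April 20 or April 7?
April 20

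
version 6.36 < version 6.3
False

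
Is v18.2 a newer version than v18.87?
No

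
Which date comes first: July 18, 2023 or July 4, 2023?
July 4, 2023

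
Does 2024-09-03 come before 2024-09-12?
Yes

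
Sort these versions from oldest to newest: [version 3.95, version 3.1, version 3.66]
[version 3.1, version 3.66, version 3.95]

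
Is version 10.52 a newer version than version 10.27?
Yes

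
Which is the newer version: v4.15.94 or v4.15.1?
v4.15.94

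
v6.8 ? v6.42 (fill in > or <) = <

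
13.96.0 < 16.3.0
True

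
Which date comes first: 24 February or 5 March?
24 February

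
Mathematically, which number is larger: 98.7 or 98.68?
98.7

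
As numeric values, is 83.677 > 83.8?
False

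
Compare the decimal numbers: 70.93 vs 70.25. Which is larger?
70.93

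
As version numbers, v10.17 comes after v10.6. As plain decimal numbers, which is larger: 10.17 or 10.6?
10.6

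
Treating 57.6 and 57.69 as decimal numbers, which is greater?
57.69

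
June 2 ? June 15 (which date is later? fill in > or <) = <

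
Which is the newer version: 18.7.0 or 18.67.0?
18.67.0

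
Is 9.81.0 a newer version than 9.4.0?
Yes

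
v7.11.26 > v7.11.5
True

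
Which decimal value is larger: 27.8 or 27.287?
27.8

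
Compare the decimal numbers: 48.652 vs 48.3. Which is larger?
48.652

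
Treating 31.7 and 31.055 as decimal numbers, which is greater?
31.7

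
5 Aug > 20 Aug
False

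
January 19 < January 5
False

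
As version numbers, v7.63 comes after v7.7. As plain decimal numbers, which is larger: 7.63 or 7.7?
7.7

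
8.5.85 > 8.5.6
True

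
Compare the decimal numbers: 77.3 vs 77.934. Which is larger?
77.934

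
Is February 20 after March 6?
No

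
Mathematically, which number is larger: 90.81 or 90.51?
90.81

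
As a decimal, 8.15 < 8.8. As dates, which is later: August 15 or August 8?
August 15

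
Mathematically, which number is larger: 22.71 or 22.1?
22.71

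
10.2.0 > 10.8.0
False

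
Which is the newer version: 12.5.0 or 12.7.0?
12.7.0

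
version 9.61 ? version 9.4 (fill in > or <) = >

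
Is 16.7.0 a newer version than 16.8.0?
No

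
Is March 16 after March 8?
Yes. Day 16 comes after day 8 in March — this is a date comparison, not a decimal one (the decimal 3.16 would be smaller than 3.8).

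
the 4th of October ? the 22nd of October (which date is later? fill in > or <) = <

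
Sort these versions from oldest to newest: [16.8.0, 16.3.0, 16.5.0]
[16.3.0, 16.5.0, 16.8.0]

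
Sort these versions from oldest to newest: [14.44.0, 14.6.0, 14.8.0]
[14.6.0, 14.8.0, 14.44.0]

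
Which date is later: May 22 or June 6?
June 6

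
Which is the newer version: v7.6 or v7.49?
v7.49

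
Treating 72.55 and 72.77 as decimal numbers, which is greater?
72.77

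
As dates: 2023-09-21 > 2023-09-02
True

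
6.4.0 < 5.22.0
False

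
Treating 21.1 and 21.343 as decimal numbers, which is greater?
21.343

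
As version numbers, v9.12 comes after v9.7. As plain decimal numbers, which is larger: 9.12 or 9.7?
9.7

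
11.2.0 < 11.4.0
True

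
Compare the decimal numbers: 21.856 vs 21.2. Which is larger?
21.856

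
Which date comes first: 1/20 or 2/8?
1/20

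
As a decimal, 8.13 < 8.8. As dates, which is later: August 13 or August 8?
August 13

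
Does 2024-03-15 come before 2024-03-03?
No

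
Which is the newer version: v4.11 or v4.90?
v4.90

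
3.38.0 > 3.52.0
False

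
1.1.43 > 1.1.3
True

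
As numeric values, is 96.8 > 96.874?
False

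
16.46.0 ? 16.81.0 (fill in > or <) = <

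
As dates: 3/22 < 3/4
False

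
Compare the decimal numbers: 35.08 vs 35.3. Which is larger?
35.3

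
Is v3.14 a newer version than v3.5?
Yes. Version numbers are compared segment by segment as integers, not as decimals: minor version 14 > 5, so v3.14 > v3.5 (even though the decimal 3.14 < 3.5).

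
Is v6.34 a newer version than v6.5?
Yes. Version numbers are compared segment by segment as integers, not as decimals: minor version 34 > 5, so v6.34 > v6.5 (even though the decimal 6.34 < 6.5).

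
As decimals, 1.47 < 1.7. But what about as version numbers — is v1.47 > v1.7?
True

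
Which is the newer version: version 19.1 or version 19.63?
version 19.63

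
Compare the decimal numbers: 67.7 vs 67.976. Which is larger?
67.976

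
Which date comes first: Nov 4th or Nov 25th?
Nov 4th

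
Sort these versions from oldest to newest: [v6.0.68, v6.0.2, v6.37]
[v6.0.2, v6.0.68, v6.37]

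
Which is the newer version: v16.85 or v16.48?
v16.85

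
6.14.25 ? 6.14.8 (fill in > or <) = >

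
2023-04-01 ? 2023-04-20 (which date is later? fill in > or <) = <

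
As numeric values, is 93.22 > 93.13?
True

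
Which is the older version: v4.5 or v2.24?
v2.24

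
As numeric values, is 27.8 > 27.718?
True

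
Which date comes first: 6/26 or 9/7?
6/26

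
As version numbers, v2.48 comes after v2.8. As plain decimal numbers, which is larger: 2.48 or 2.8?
2.8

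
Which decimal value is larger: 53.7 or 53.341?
53.7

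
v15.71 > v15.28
True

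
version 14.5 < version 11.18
False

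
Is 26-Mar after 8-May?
No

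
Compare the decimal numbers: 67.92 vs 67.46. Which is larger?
67.92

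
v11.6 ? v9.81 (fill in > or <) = >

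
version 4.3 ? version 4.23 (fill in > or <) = <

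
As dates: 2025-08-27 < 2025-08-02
False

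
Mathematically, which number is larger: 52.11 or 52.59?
52.59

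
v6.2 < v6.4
True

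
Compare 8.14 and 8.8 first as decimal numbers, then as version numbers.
As decimals: 8.14 < 8.8. As versions: v8.14 > v8.8 (minor version 14 > 8).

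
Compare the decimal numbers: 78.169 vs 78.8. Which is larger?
78.8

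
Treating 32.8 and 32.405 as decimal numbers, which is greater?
32.8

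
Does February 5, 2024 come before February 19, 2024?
Yes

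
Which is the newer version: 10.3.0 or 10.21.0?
10.21.0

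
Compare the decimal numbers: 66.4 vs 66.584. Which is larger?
66.584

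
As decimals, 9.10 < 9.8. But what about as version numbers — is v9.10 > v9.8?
True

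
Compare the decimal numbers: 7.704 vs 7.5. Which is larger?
7.704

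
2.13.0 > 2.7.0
True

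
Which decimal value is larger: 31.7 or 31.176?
31.7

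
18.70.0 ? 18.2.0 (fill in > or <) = >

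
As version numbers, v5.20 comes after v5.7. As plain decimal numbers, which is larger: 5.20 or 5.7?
5.7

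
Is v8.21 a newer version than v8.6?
Yes. Version numbers are compared segment by segment as integers, not as decimals: minor version 21 > 6, so v8.21 > v8.6 (even though the decimal 8.21 < 8.6).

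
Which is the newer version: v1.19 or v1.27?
v1.27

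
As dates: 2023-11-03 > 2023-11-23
False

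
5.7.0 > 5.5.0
True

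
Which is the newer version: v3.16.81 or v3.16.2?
v3.16.81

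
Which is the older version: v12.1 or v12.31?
v12.1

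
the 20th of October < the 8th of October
False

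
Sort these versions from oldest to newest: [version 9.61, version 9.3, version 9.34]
[version 9.3, version 9.34, version 9.61]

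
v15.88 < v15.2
False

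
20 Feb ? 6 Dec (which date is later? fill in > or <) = <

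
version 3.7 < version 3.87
True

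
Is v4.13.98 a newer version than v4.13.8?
Yes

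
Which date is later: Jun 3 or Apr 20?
Jun 3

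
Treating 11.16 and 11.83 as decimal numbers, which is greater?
11.83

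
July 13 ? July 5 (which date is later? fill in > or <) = >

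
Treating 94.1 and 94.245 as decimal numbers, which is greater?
94.245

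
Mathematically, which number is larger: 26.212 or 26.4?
26.4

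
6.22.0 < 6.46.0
True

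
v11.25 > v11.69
False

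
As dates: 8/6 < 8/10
True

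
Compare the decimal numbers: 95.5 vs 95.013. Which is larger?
95.5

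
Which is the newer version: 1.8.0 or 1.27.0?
1.27.0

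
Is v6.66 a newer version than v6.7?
Yes. Version numbers are compared segment by segment as integers, not as decimals: minor version 66 > 7, so v6.66 > v6.7 (even though the decimal 6.66 < 6.7).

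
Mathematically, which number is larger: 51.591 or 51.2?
51.591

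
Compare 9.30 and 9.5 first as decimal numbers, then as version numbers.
As decimals: 9.30 < 9.5. As versions: v9.30 > v9.5 (minor version 30 > 5).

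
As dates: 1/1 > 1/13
False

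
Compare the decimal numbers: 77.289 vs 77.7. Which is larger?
77.7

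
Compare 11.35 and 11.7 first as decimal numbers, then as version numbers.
As decimals: 11.35 < 11.7. As versions: v11.35 > v11.7 (minor version 35 > 7).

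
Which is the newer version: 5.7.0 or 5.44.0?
5.44.0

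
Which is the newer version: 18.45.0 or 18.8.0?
18.45.0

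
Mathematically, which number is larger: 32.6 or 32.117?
32.6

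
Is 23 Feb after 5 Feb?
Yes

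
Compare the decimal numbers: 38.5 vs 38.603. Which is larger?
38.603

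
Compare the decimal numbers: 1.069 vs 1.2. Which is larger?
1.2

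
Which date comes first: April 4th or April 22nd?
April 4th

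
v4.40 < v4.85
True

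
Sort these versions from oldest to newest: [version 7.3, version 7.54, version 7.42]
[version 7.3, version 7.42, version 7.54]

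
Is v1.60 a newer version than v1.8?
Yes. Version numbers are compared segment by segment as integers, not as decimals: minor version 60 > 8, so v1.60 > v1.8 (even though the decimal 1.60 < 1.8).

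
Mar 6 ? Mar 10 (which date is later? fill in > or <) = <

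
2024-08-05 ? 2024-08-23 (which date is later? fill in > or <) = <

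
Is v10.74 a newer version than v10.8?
Yes. Version numbers are compared segment by segment as integers, not as decimals: minor version 74 > 8, so v10.74 > v10.8 (even though the decimal 10.74 < 10.8).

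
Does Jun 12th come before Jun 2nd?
No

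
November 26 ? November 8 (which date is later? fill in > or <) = >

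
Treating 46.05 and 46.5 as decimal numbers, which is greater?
46.5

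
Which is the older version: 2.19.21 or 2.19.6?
2.19.6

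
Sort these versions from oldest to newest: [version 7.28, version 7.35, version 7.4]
[version 7.4, version 7.28, version 7.35]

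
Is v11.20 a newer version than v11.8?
Yes. Version numbers are compared segment by segment as integers, not as decimals: minor version 20 > 8, so v11.20 > v11.8 (even though the decimal 11.20 < 11.8).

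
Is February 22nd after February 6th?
Yes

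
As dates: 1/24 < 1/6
False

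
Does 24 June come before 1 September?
Yes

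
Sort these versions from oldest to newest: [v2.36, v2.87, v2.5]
[v2.5, v2.36, v2.87]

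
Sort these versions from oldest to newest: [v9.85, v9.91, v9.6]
[v9.6, v9.85, v9.91]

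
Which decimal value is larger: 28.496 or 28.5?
28.5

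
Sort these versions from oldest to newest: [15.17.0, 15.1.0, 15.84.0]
[15.1.0, 15.17.0, 15.84.0]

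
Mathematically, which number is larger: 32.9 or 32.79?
32.9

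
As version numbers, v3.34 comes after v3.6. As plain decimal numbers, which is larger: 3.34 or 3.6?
3.6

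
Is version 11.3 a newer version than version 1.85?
Yes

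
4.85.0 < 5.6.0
True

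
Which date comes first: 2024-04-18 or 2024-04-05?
2024-04-05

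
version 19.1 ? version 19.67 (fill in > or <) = <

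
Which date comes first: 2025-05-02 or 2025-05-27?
2025-05-02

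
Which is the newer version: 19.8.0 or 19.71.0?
19.71.0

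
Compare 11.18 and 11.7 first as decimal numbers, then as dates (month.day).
As decimals: 11.18 < 11.7. As dates: 11/18 is later than 11/7 (day 18 > day 7).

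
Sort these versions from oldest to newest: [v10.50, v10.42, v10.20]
[v10.20, v10.42, v10.50]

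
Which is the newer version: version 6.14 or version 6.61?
version 6.61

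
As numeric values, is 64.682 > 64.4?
True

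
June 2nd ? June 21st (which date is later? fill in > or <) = <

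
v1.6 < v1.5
False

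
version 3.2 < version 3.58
True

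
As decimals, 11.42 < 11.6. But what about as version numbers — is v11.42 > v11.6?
True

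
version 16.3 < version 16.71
True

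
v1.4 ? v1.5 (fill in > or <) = <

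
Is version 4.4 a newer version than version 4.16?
No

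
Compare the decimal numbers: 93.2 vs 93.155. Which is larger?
93.2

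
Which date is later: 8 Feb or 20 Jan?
8 Feb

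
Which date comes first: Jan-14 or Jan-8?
Jan-8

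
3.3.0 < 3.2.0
False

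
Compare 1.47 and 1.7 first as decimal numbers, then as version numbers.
As decimals: 1.47 < 1.7. As versions: v1.47 > v1.7 (minor version 47 > 7).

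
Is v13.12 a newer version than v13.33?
No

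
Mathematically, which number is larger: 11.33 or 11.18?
11.33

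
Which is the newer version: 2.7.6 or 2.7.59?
2.7.59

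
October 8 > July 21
True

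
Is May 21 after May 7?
Yes. Day 21 comes after day 7 in May — this is a date comparison, not a decimal one (the decimal 5.21 would be smaller than 5.7).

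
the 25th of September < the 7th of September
False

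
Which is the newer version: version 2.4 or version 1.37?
version 2.4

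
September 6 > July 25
True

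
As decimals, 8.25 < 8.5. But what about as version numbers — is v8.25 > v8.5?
True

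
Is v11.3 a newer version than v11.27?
No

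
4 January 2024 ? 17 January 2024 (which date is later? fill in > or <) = <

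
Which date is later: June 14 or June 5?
June 14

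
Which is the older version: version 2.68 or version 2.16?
version 2.16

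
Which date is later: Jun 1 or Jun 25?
Jun 25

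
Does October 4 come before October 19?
Yes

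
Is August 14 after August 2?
Yes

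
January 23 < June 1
True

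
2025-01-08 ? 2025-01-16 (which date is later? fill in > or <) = <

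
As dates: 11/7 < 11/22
True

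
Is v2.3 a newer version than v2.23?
No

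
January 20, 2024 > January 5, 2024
True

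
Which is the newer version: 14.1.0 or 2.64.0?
14.1.0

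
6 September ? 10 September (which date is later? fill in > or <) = <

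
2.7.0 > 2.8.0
False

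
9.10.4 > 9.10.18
False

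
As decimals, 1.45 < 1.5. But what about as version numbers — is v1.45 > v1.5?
True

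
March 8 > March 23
False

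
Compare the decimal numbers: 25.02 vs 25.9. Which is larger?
25.9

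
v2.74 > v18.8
False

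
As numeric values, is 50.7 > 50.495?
True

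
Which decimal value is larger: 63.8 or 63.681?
63.8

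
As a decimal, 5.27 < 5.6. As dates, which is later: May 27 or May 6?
May 27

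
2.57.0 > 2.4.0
True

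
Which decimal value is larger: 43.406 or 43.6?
43.6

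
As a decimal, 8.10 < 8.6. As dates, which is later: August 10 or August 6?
August 10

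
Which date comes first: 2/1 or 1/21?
1/21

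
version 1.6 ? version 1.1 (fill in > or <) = >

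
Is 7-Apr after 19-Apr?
No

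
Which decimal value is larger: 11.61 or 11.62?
11.62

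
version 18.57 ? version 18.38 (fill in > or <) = >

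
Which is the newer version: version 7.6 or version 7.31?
version 7.31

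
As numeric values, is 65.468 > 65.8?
False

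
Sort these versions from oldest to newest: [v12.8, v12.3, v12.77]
[v12.3, v12.8, v12.77]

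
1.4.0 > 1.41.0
False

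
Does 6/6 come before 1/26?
No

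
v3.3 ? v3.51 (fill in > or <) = <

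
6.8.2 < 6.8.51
True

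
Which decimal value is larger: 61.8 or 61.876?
61.876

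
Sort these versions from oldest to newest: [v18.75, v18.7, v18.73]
[v18.7, v18.73, v18.75]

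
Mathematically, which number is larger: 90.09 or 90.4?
90.4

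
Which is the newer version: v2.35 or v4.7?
v4.7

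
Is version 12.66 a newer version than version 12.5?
Yes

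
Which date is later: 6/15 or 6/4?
6/15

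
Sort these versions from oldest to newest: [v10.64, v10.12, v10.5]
[v10.5, v10.12, v10.64]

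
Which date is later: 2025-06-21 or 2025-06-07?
2025-06-21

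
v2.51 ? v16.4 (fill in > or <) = <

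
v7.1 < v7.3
True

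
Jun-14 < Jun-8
False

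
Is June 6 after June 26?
No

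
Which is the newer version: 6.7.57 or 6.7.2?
6.7.57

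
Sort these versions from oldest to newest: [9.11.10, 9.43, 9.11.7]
[9.11.7, 9.11.10, 9.43]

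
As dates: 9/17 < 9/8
False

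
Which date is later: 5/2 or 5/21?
5/21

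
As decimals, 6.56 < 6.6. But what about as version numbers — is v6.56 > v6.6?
True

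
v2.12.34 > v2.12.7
True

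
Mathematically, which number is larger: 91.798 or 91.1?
91.798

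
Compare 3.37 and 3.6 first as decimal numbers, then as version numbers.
As decimals: 3.37 < 3.6. As versions: v3.37 > v3.6 (minor version 37 > 6).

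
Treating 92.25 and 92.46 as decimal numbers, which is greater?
92.46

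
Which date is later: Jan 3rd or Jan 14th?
Jan 14th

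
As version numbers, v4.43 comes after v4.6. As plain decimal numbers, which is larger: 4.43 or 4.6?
4.6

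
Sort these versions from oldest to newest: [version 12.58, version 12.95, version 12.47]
[version 12.47, version 12.58, version 12.95]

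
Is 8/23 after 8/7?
Yes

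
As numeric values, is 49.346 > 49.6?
False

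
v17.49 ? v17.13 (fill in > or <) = >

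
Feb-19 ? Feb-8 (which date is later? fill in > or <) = >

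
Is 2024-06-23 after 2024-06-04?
Yes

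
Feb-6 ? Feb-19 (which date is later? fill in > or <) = <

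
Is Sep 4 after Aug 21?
Yes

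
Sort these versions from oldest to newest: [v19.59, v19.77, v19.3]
[v19.3, v19.59, v19.77]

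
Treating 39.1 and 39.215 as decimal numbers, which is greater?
39.215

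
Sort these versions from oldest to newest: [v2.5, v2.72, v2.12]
[v2.5, v2.12, v2.72]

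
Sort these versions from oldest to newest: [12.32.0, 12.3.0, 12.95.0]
[12.3.0, 12.32.0, 12.95.0]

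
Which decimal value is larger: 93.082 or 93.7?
93.7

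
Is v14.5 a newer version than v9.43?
Yes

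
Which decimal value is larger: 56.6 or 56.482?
56.6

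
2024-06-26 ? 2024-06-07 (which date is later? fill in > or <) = >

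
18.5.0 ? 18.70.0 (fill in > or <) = <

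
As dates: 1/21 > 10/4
False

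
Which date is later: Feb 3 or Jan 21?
Feb 3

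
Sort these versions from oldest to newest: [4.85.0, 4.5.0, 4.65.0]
[4.5.0, 4.65.0, 4.85.0]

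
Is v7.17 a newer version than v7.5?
Yes. Version numbers are compared segment by segment as integers, not as decimals: minor version 17 > 5, so v7.17 > v7.5 (even though the decimal 7.17 < 7.5).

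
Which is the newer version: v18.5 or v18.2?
v18.5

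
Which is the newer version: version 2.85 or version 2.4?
version 2.85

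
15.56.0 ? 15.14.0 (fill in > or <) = >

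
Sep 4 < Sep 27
True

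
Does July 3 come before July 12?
Yes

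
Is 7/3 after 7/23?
No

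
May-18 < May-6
False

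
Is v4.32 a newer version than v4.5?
Yes. Version numbers are compared segment by segment as integers, not as decimals: minor version 32 > 5, so v4.32 > v4.5 (even though the decimal 4.32 < 4.5).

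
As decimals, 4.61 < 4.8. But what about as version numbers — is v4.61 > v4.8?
True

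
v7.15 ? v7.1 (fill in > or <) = >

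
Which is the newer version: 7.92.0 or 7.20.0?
7.92.0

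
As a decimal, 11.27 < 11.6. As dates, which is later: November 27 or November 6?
November 27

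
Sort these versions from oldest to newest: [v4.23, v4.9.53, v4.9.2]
[v4.9.2, v4.9.53, v4.23]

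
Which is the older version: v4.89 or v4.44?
v4.44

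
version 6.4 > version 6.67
False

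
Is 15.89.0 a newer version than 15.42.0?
Yes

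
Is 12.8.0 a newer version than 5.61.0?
Yes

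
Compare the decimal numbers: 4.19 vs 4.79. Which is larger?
4.79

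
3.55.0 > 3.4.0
True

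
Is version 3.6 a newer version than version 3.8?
No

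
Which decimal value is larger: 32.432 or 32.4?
32.432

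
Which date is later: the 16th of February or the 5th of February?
the 16th of February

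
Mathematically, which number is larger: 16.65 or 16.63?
16.65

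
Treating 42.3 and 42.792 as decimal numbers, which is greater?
42.792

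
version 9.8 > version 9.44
False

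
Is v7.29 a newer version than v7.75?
No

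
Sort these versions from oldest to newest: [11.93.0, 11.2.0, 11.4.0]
[11.2.0, 11.4.0, 11.93.0]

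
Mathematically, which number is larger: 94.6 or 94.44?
94.6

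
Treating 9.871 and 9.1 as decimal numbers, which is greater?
9.871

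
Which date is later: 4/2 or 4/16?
4/16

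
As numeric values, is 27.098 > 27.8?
False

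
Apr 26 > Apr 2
True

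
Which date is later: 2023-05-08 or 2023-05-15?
2023-05-15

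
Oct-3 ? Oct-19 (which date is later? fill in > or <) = <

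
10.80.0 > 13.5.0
False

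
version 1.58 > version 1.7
True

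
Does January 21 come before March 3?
Yes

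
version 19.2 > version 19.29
False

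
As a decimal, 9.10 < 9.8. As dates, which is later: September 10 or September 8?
September 10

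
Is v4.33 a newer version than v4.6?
Yes. Version numbers are compared segment by segment as integers, not as decimals: minor version 33 > 6, so v4.33 > v4.6 (even though the decimal 4.33 < 4.6).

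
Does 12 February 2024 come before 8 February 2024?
No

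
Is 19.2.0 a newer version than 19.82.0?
No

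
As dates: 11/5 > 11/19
False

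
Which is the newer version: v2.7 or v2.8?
v2.8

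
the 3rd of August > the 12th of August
False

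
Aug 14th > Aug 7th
True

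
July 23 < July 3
False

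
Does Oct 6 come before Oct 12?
Yes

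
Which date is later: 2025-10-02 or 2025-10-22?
2025-10-22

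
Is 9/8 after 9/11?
No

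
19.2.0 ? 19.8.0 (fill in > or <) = <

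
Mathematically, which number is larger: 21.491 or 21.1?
21.491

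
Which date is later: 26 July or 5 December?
5 December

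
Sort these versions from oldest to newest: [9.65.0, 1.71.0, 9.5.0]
[1.71.0, 9.5.0, 9.65.0]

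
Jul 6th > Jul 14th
False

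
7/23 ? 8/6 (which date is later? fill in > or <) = <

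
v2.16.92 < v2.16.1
False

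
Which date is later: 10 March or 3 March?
10 March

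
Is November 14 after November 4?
Yes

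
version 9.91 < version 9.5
False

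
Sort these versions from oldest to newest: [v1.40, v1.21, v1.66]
[v1.21, v1.40, v1.66]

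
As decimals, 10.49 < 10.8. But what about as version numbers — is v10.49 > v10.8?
True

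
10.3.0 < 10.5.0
True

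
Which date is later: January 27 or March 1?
March 1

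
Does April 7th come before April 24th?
Yes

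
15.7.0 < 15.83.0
True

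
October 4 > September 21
True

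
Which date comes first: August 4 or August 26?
August 4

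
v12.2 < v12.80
True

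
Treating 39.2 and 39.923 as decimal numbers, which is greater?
39.923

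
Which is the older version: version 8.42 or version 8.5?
version 8.5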